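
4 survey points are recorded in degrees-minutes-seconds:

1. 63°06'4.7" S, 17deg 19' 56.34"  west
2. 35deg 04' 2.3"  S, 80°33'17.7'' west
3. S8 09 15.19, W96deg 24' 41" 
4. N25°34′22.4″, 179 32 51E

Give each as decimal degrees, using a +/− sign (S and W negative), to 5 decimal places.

Point 1:
  φ: 6′ + 4.7″ = 6.07833′; 63 + 6.07833/60 = 63.101306
  S ⇒ negate
  Longitude: 17° + 19/60 + 56.34/3600 = 17 + 0.316667 + 0.015650 = 17.332317
  hemisphere W, so the sign is −
Point 2:
  φ: 35° + 4/60 + 2.3/3600 = 35 + 0.066667 + 0.000639 = 35.067306
  S → negative
  Longitude: 33′ + 17.7″ = 33.29500′; 80 + 33.29500/60 = 80.554917
  hemisphere W, so the sign is −
Point 3:
  φ: 9′ + 15.19″ = 9.25317′; 8 + 9.25317/60 = 8.154219
  hemisphere S, so the sign is −
  Lon: 96° + 24/60 + 41/3600 = 96 + 0.400000 + 0.011389 = 96.411389
  W ⇒ negate
Point 4:
  Latitude: 25° + 34/60 + 22.4/3600 = 25 + 0.566667 + 0.006222 = 25.572889
  N → positive
  Lon: 179° + 32/60 + 51/3600 = 179 + 0.533333 + 0.014167 = 179.547500
  E → positive

1. -63.10131, -17.33232
2. -35.06731, -80.55492
3. -8.15422, -96.41139
4. 25.57289, 179.54750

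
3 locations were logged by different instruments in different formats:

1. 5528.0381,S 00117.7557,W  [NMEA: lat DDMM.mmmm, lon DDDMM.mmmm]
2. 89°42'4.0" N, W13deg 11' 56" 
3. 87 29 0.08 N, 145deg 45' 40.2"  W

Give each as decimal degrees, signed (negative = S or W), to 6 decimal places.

1. -55.467302, -1.295928
2. 89.701111, -13.198889
3. 87.483356, -145.761167

Point 1:
  Lat: degrees = first 2 digits = 55, minutes = 28.0381; 55 + 28.0381/60 = 55.4673017
  S ⇒ negate
  Lon: degrees = first 3 digits = 1, minutes = 17.7557; 1 + 17.7557/60 = 1.2959283
  W ⇒ negate
Point 2:
  φ: 42′ + 4″ = 42.06667′; 89 + 42.06667/60 = 89.7011111
  N → positive
  λ: 13° + 11/60 + 56/3600 = 13 + 0.183333 + 0.015556 = 13.1988889
  W ⇒ negate
Point 3:
  φ: 87° + 29/60 + 0.08/3600 = 87 + 0.483333 + 0.000022 = 87.4833556
  N → positive
  λ: 45′ + 40.2″ = 45.67000′; 145 + 45.67000/60 = 145.7611667
  W ⇒ negate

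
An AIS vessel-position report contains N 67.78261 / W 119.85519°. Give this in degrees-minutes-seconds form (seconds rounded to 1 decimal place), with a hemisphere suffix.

67°46′57.4″ N, 119°51′18.7″ W

Latitude: 0.782610° → 46.95660′; 0.95660 × 60 = 57.396″
Longitude: whole degrees 119; 51.31140′ → 51′ and 18.684″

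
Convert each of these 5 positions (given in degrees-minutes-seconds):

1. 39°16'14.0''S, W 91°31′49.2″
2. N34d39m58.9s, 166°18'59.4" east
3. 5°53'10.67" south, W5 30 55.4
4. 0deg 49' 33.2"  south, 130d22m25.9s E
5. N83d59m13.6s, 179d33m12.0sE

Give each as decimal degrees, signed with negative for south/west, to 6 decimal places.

1. -39.270556, -91.530333
2. 34.666361, 166.316500
3. -5.886297, -5.515389
4. -0.825889, 130.373861
5. 83.987111, 179.553333

Point 1:
  φ: 16′ + 14″ = 16.23333′; 39 + 16.23333/60 = 39.2705556
  S → negative
  λ: 91 + 31/60 + 49.2/3600 = 91.5303333
  W → negative
Point 2:
  φ: 39′ + 58.9″ = 39.98167′; 34 + 39.98167/60 = 34.6663611
  N → positive
  Longitude: 18′ + 59.4″ = 18.99000′; 166 + 18.99000/60 = 166.3165000
  E ⇒ keep positive
Point 3:
  Lat: 5° + 53/60 + 10.67/3600 = 5 + 0.883333 + 0.002964 = 5.8862972
  hemisphere S, so the sign is −
  Longitude: 30′ + 55.4″ = 30.92333′; 5 + 30.92333/60 = 5.5153889
  hemisphere W, so the sign is −
Point 4:
  φ: 0 + 49/60 + 33.2/3600 = 0.8258889
  hemisphere S, so the sign is −
  Lon: 130 + 22/60 + 25.9/3600 = 130.3738611
  E → positive
Point 5:
  Latitude: 83° + 59/60 + 13.6/3600 = 83 + 0.983333 + 0.003778 = 83.9871111
  N → positive
  Longitude: 33′ + 12″ = 33.20000′; 179 + 33.20000/60 = 179.5533333
  E → positive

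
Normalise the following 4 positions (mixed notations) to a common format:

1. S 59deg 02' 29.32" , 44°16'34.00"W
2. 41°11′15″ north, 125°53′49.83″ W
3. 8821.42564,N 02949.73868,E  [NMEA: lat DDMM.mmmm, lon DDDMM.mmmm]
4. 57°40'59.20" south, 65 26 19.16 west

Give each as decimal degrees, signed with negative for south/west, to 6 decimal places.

1. -59.041478, -44.276111
2. 41.187500, -125.897175
3. 88.357094, 29.828978
4. -57.683111, -65.438656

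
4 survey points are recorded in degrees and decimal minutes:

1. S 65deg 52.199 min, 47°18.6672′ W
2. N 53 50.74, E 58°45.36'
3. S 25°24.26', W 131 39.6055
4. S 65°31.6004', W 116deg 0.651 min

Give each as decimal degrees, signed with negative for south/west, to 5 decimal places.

1. -65.86998, -47.31112
2. 53.84567, 58.75600
3. -25.40433, -131.66009
4. -65.52667, -116.01085

Point 1:
  Latitude: 65 + 52.199/60 = 65.869983
  hemisphere S, so the sign is −
  Lon: 18.6672′ = 0.311120°; total 47.311120
  W → negative
Point 2:
  Latitude: 50.74′ = 0.845667°; total 53.845667
  N ⇒ keep positive
  λ: 58 + 45.36/60 = 58.756000
  E ⇒ keep positive
Point 3:
  Lat: 25 + 24.26/60 = 25.404333
  S ⇒ negate
  Longitude: 39.6055′ = 0.660092°; total 131.660092
  W → negative
Point 4:
  Latitude: 65 + 31.6004/60 = 65.526673
  S ⇒ negate
  Lon: 116 + 0.651/60 = 116.010850
  hemisphere W, so the sign is −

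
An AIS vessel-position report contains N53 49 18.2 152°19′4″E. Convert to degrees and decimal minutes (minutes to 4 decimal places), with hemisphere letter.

53° 49.3033′ N, 152° 19.0667′ E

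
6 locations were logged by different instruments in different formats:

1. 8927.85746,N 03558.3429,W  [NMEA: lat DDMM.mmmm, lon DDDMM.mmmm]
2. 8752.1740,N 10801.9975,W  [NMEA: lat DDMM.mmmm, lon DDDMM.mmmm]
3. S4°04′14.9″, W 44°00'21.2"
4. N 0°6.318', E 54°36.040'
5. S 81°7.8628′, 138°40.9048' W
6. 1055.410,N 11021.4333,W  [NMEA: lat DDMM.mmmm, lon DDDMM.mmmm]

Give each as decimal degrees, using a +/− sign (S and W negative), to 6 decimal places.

1. 89.464291, -35.972382
2. 87.869567, -108.033292
3. -4.070806, -44.005889
4. 0.105300, 54.600667
5. -81.131047, -138.681747
6. 10.923500, -110.357222

Point 1:
  Latitude: split at 2 digits → 89° and 27.85746′; 89 + 27.85746/60 = 89.4642910
  N → positive
  Longitude: degrees = first 3 digits = 35, minutes = 58.3429; 35 + 58.3429/60 = 35.9723817
  W → negative
Point 2:
  Latitude: split at 2 digits → 87° and 52.174′; 87 + 52.174/60 = 87.8695667
  N ⇒ keep positive
  λ: split at 3 digits → 108° and 1.9975′; 108 + 1.9975/60 = 108.0332917
  W → negative
Point 3:
  Lat: 4′ + 14.9″ = 4.24833′; 4 + 4.24833/60 = 4.0708056
  S ⇒ negate
  Lon: 44° + 0/60 + 21.2/3600 = 44 + 0.000000 + 0.005889 = 44.0058889
  hemisphere W, so the sign is −
Point 4:
  Lat: 0 + 6.318/60 = 0.1053000
  N → positive
  λ: 54 + 36.04/60 = 54.6006667
  E ⇒ keep positive
Point 5:
  φ: 7.8628′ = 0.131047°; total 81.1310467
  S → negative
  Longitude: 40.9048′ = 0.681747°; total 138.6817467
  W → negative
Point 6:
  Latitude: split at 2 digits → 10° and 55.41′; 10 + 55.41/60 = 10.9235000
  N ⇒ keep positive
  λ: split at 3 digits → 110° and 21.4333′; 110 + 21.4333/60 = 110.3572217
  W ⇒ negate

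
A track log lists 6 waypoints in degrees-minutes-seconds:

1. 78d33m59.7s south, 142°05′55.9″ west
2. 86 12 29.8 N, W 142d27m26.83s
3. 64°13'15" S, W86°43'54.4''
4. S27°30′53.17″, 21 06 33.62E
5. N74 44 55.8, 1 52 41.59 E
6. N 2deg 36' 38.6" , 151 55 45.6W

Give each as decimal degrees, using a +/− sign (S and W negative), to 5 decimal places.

Point 1:
  Latitude: 78° + 33/60 + 59.7/3600 = 78 + 0.550000 + 0.016583 = 78.566583
  S → negative
  Longitude: 142° + 5/60 + 55.9/3600 = 142 + 0.083333 + 0.015528 = 142.098861
  W ⇒ negate
Point 2:
  Lat: 86 + 12/60 + 29.8/3600 = 86.208278
  N ⇒ keep positive
  Longitude: 142 + 27/60 + 26.83/3600 = 142.457453
  W → negative
Point 3:
  φ: 64 + 13/60 + 15/3600 = 64.220833
  S → negative
  λ: 43′ + 54.4″ = 43.90667′; 86 + 43.90667/60 = 86.731778
  W → negative
Point 4:
  Latitude: 27 + 30/60 + 53.17/3600 = 27.514769
  S → negative
  Longitude: 6′ + 33.62″ = 6.56033′; 21 + 6.56033/60 = 21.109339
  E → positive
Point 5:
  Latitude: 74 + 44/60 + 55.8/3600 = 74.748833
  N → positive
  Lon: 52′ + 41.59″ = 52.69317′; 1 + 52.69317/60 = 1.878219
  E ⇒ keep positive
Point 6:
  φ: 2 + 36/60 + 38.6/3600 = 2.610722
  N ⇒ keep positive
  Longitude: 151° + 55/60 + 45.6/3600 = 151 + 0.916667 + 0.012667 = 151.929333
  W ⇒ negate

1. -78.56658, -142.09886
2. 86.20828, -142.45745
3. -64.22083, -86.73178
4. -27.51477, 21.10934
5. 74.74883, 1.87822
6. 2.61072, -151.92933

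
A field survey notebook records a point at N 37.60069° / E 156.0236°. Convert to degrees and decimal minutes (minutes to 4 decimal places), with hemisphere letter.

37° 36.0414′ N, 156° 1.4160′ E

Lat: 37° + 0.600690 × 60 = 37° 36.041400′
λ: minutes = (156.023600 − 156) × 60 = 1.416000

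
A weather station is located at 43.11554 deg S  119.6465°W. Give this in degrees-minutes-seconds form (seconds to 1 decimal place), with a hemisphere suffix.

43°06′55.9″ S, 119°38′47.4″ W

φ: whole degrees 43; 6.93240′ → 6′ and 55.944″
Longitude: whole degrees 119; 38.79000′ → 38′ and 47.400″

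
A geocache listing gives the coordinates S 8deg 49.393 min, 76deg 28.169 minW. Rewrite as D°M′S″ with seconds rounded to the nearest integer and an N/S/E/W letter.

Lat: 49.39300′ → 49′ and 0.39300 × 60 = 23.58″
λ: 28.16900′ → 28′ and 0.16900 × 60 = 10.14″

8°49′24″ S, 76°28′10″ W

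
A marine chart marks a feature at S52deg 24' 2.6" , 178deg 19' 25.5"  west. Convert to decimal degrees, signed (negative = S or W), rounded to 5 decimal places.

φ: 24′ + 2.6″ = 24.04333′; 52 + 24.04333/60 = 52.400722
S → negative
Lon: 178° + 19/60 + 25.5/3600 = 178 + 0.316667 + 0.007083 = 178.323750
hemisphere W, so the sign is −

-52.40072, -178.32375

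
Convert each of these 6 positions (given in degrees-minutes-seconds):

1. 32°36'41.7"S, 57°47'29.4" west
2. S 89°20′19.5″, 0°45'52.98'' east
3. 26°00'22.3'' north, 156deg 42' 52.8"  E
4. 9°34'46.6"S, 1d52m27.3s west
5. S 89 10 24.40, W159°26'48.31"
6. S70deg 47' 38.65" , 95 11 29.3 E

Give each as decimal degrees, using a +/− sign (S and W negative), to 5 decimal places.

1. -32.61158, -57.79150
2. -89.33875, 0.76472
3. 26.00619, 156.71467
4. -9.57961, -1.87425
5. -89.17344, -159.44675
6. -70.79407, 95.19147

Point 1:
  Latitude: 32° + 36/60 + 41.7/3600 = 32 + 0.600000 + 0.011583 = 32.611583
  S ⇒ negate
  Longitude: 57 + 47/60 + 29.4/3600 = 57.791500
  hemisphere W, so the sign is −
Point 2:
  Lat: 20′ + 19.5″ = 20.32500′; 89 + 20.32500/60 = 89.338750
  hemisphere S, so the sign is −
  Longitude: 0 + 45/60 + 52.98/3600 = 0.764717
  E → positive
Point 3:
  Lat: 0′ + 22.3″ = 0.37167′; 26 + 0.37167/60 = 26.006194
  N → positive
  λ: 156 + 42/60 + 52.8/3600 = 156.714667
  E → positive
Point 4:
  φ: 34′ + 46.6″ = 34.77667′; 9 + 34.77667/60 = 9.579611
  hemisphere S, so the sign is −
  Longitude: 52′ + 27.3″ = 52.45500′; 1 + 52.45500/60 = 1.874250
  W → negative
Point 5:
  Latitude: 89° + 10/60 + 24.4/3600 = 89 + 0.166667 + 0.006778 = 89.173444
  S → negative
  Lon: 26′ + 48.31″ = 26.80517′; 159 + 26.80517/60 = 159.446753
  hemisphere W, so the sign is −
Point 6:
  φ: 70° + 47/60 + 38.65/3600 = 70 + 0.783333 + 0.010736 = 70.794069
  S → negative
  Longitude: 95° + 11/60 + 29.3/3600 = 95 + 0.183333 + 0.008139 = 95.191472
  E ⇒ keep positive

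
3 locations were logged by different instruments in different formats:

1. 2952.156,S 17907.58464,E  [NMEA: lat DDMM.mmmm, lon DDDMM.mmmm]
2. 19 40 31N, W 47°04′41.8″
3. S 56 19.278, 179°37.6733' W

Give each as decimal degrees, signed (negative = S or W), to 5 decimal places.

1. -29.86927, 179.12641
2. 19.67528, -47.07828
3. -56.32130, -179.62789

Point 1:
  φ: degrees = first 2 digits = 29, minutes = 52.156; 29 + 52.156/60 = 29.869267
  S → negative
  Longitude: degrees = first 3 digits = 179, minutes = 7.58464; 179 + 7.58464/60 = 179.126411
  E ⇒ keep positive
Point 2:
  Latitude: 19 + 40/60 + 31/3600 = 19.675278
  N ⇒ keep positive
  λ: 47 + 4/60 + 41.8/3600 = 47.078278
  hemisphere W, so the sign is −
Point 3:
  Latitude: 56 + 19.278/60 = 56.321300
  hemisphere S, so the sign is −
  Longitude: 37.6733′ = 0.627888°; total 179.627888
  W → negative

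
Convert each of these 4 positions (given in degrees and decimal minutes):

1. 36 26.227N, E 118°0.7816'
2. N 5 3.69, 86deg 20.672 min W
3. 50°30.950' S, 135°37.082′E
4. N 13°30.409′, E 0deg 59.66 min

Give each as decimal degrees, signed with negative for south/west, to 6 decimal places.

Point 1:
  φ: 36 + 26.227/60 = 36.4371167
  N ⇒ keep positive
  Longitude: 118 + 0.7816/60 = 118.0130267
  E ⇒ keep positive
Point 2:
  Lat: 5 + 3.69/60 = 5.0615000
  N → positive
  Lon: 20.672′ = 0.344533°; total 86.3445333
  hemisphere W, so the sign is −
Point 3:
  Latitude: 50 + 30.95/60 = 50.5158333
  S ⇒ negate
  Longitude: 37.082′ = 0.618033°; total 135.6180333
  E ⇒ keep positive
Point 4:
  Lat: 30.409′ = 0.506817°; total 13.5068167
  N ⇒ keep positive
  Lon: 59.66′ = 0.994333°; total 0.9943333
  E → positive

1. 36.437117, 118.013027
2. 5.061500, -86.344533
3. -50.515833, 135.618033
4. 13.506817, 0.994333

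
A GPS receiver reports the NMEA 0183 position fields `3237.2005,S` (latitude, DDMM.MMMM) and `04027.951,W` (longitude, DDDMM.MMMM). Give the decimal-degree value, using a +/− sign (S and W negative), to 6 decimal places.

Latitude: split at 2 digits → 32° and 37.2005′; 32 + 37.2005/60 = 32.6200083
hemisphere S, so the sign is −
Lon: degrees = first 3 digits = 40, minutes = 27.951; 40 + 27.951/60 = 40.4658500
W → negative

-32.620008, -40.465850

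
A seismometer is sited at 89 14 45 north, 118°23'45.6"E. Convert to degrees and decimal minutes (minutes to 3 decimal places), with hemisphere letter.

89° 14.750′ N, 118° 23.760′ E

Lat: 14 + 45/60 = 14.75000′
Longitude: seconds/60 = 0.76000; minutes = 23 + 0.76000 = 23.76000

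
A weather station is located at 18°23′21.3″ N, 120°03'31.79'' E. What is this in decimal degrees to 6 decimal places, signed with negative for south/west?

18.389250, 120.058831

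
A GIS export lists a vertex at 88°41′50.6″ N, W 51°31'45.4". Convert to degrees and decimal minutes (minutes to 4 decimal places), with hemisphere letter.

88° 41.8433′ N, 51° 31.7567′ W

Latitude: seconds/60 = 0.84333; minutes = 41 + 0.84333 = 41.843333
λ: 31 + 45.4/60 = 31.756667′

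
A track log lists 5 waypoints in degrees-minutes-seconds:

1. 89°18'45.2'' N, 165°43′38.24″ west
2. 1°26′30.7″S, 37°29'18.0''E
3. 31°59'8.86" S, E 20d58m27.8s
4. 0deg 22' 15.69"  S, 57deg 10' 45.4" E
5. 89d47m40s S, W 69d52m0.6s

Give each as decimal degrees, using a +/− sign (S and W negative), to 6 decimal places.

1. 89.312556, -165.727289
2. -1.441861, 37.488333
3. -31.985794, 20.974389
4. -0.371025, 57.179278
5. -89.794444, -69.866833

Point 1:
  Latitude: 89° + 18/60 + 45.2/3600 = 89 + 0.300000 + 0.012556 = 89.3125556
  N → positive
  λ: 165° + 43/60 + 38.24/3600 = 165 + 0.716667 + 0.010622 = 165.7272889
  hemisphere W, so the sign is −
Point 2:
  φ: 1° + 26/60 + 30.7/3600 = 1 + 0.433333 + 0.008528 = 1.4418611
  S ⇒ negate
  λ: 37° + 29/60 + 18/3600 = 37 + 0.483333 + 0.005000 = 37.4883333
  E ⇒ keep positive
Point 3:
  Lat: 59′ + 8.86″ = 59.14767′; 31 + 59.14767/60 = 31.9857944
  hemisphere S, so the sign is −
  Longitude: 20 + 58/60 + 27.8/3600 = 20.9743889
  E → positive
Point 4:
  Lat: 22′ + 15.69″ = 22.26150′; 0 + 22.26150/60 = 0.3710250
  S ⇒ negate
  Lon: 57° + 10/60 + 45.4/3600 = 57 + 0.166667 + 0.012611 = 57.1792778
  E ⇒ keep positive
Point 5:
  Latitude: 89° + 47/60 + 40/3600 = 89 + 0.783333 + 0.011111 = 89.7944444
  S ⇒ negate
  λ: 69° + 52/60 + 0.6/3600 = 69 + 0.866667 + 0.000167 = 69.8668333
  W → negative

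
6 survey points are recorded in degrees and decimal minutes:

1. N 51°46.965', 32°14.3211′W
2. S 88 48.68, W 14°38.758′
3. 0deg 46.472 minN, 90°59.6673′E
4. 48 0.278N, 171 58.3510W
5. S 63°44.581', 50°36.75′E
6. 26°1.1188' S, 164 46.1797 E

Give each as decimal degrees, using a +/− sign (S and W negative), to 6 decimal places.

Point 1:
  Latitude: 46.965′ = 0.782750°; total 51.7827500
  N ⇒ keep positive
  λ: 32 + 14.3211/60 = 32.2386850
  W → negative
Point 2:
  Lat: 88 + 48.68/60 = 88.8113333
  hemisphere S, so the sign is −
  Lon: 14 + 38.758/60 = 14.6459667
  hemisphere W, so the sign is −
Point 3:
  φ: 46.472′ = 0.774533°; total 0.7745333
  N ⇒ keep positive
  Longitude: 59.6673′ = 0.994455°; total 90.9944550
  E → positive
Point 4:
  Latitude: 48 + 0.278/60 = 48.0046333
  N ⇒ keep positive
  λ: 58.351′ = 0.972517°; total 171.9725167
  hemisphere W, so the sign is −
Point 5:
  Latitude: 44.581′ = 0.743017°; total 63.7430167
  S → negative
  λ: 36.75′ = 0.612500°; total 50.6125000
  E ⇒ keep positive
Point 6:
  Lat: 26 + 1.1188/60 = 26.0186467
  S → negative
  Longitude: 164 + 46.1797/60 = 164.7696617
  E ⇒ keep positive

1. 51.782750, -32.238685
2. -88.811333, -14.645967
3. 0.774533, 90.994455
4. 48.004633, -171.972517
5. -63.743017, 50.612500
6. -26.018647, 164.769662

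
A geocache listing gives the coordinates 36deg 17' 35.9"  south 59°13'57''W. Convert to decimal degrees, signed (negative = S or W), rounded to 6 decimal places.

-36.293306, -59.232500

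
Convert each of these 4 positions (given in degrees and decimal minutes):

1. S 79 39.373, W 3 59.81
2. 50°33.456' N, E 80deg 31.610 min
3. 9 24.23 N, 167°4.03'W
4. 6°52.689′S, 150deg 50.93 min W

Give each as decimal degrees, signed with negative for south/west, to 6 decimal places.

1. -79.656217, -3.996833
2. 50.557600, 80.526833
3. 9.403833, -167.067167
4. -6.878150, -150.848833

Point 1:
  φ: 39.373′ = 0.656217°; total 79.6562167
  S ⇒ negate
  Lon: 59.81′ = 0.996833°; total 3.9968333
  W → negative
Point 2:
  φ: 50 + 33.456/60 = 50.5576000
  N → positive
  Lon: 31.61′ = 0.526833°; total 80.5268333
  E ⇒ keep positive
Point 3:
  φ: 24.23′ = 0.403833°; total 9.4038333
  N → positive
  λ: 167 + 4.03/60 = 167.0671667
  W → negative
Point 4:
  Latitude: 52.689′ = 0.878150°; total 6.8781500
  S ⇒ negate
  Lon: 50.93′ = 0.848833°; total 150.8488333
  W → negative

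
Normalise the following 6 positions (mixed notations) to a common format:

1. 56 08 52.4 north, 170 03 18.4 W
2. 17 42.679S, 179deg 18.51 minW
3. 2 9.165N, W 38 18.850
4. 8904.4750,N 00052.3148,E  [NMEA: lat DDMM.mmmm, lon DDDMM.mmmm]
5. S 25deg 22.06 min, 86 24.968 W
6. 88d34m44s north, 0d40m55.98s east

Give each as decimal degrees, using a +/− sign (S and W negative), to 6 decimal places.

1. 56.147889, -170.055111
2. -17.711317, -179.308500
3. 2.152750, -38.314167
4. 89.074583, 0.871913
5. -25.367667, -86.416133
6. 88.578889, 0.682217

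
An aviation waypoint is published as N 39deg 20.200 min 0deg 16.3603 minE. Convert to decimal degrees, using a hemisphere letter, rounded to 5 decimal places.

φ: 20.2′ = 0.336667°; total 39.336667
Lon: 16.3603′ = 0.272672°; total 0.272672

39.33667° N, 0.27267° E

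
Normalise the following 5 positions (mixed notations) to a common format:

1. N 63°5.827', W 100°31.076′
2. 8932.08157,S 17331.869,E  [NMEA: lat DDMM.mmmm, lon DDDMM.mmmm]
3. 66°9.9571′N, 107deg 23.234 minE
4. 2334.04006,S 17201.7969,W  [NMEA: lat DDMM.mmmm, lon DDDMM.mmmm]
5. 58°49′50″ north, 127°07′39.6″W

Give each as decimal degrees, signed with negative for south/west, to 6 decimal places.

Point 1:
  Latitude: 5.827′ = 0.097117°; total 63.0971167
  N ⇒ keep positive
  λ: 100 + 31.076/60 = 100.5179333
  hemisphere W, so the sign is −
Point 2:
  Lat: split at 2 digits → 89° and 32.08157′; 89 + 32.08157/60 = 89.5346928
  S ⇒ negate
  Longitude: split at 3 digits → 173° and 31.869′; 173 + 31.869/60 = 173.5311500
  E ⇒ keep positive
Point 3:
  Lat: 9.9571′ = 0.165952°; total 66.1659517
  N → positive
  Longitude: 107 + 23.234/60 = 107.3872333
  E ⇒ keep positive
Point 4:
  Lat: split at 2 digits → 23° and 34.04006′; 23 + 34.04006/60 = 23.5673343
  S ⇒ negate
  Longitude: split at 3 digits → 172° and 1.7969′; 172 + 1.7969/60 = 172.0299483
  hemisphere W, so the sign is −
Point 5:
  Lat: 49′ + 50″ = 49.83333′; 58 + 49.83333/60 = 58.8305556
  N → positive
  Lon: 127° + 7/60 + 39.6/3600 = 127 + 0.116667 + 0.011000 = 127.1276667
  W ⇒ negate

1. 63.097117, -100.517933
2. -89.534693, 173.531150
3. 66.165952, 107.387233
4. -23.567334, -172.029948
5. 58.830556, -127.127667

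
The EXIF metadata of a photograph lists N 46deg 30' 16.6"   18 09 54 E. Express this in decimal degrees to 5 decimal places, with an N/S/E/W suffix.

46.50461° N, 18.16500° E

Lat: 46 + 30/60 + 16.6/3600 = 46.504611
Longitude: 9′ + 54″ = 9.90000′; 18 + 9.90000/60 = 18.165000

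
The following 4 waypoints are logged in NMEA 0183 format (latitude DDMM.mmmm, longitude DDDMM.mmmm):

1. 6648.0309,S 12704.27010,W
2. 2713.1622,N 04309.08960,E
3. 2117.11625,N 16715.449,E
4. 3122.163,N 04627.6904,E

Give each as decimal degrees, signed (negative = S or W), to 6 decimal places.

1. -66.800515, -127.071168
2. 27.219370, 43.151493
3. 21.285271, 167.257483
4. 31.369383, 46.461507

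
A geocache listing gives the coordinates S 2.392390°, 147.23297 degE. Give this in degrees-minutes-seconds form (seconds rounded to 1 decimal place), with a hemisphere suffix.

Latitude: 0.392390 × 60 = 23.54340′ → 23′, remainder × 60 = 32.604″
λ: 0.232970° → 13.97820′; 0.97820 × 60 = 58.692″

2°23′32.6″ S, 147°13′58.7″ E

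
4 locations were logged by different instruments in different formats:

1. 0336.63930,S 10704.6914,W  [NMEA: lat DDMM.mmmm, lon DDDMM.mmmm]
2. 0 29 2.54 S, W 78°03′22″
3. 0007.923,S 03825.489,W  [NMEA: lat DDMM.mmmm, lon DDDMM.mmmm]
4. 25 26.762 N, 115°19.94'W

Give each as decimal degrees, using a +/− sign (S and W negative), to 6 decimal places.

Point 1:
  Lat: degrees = first 2 digits = 3, minutes = 36.6393; 3 + 36.6393/60 = 3.6106550
  S ⇒ negate
  Longitude: degrees = first 3 digits = 107, minutes = 4.6914; 107 + 4.6914/60 = 107.0781900
  W → negative
Point 2:
  Latitude: 29′ + 2.54″ = 29.04233′; 0 + 29.04233/60 = 0.4840389
  S ⇒ negate
  λ: 3′ + 22″ = 3.36667′; 78 + 3.36667/60 = 78.0561111
  hemisphere W, so the sign is −
Point 3:
  Latitude: split at 2 digits → 00° and 7.923′; 0 + 7.923/60 = 0.1320500
  hemisphere S, so the sign is −
  Longitude: degrees = first 3 digits = 38, minutes = 25.489; 38 + 25.489/60 = 38.4248167
  hemisphere W, so the sign is −
Point 4:
  Latitude: 26.762′ = 0.446033°; total 25.4460333
  N → positive
  λ: 19.94′ = 0.332333°; total 115.3323333
  hemisphere W, so the sign is −

1. -3.610655, -107.078190
2. -0.484039, -78.056111
3. -0.132050, -38.424817
4. 25.446033, -115.332333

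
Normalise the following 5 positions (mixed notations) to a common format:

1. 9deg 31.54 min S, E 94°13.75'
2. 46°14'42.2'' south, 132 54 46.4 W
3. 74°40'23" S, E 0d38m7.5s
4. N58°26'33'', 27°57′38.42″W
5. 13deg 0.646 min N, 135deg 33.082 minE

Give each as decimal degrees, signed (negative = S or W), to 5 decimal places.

1. -9.52567, 94.22917
2. -46.24506, -132.91289
3. -74.67306, 0.63542
4. 58.44250, -27.96067
5. 13.01077, 135.55137

Point 1:
  Lat: 9 + 31.54/60 = 9.525667
  S → negative
  λ: 94 + 13.75/60 = 94.229167
  E ⇒ keep positive
Point 2:
  Latitude: 46° + 14/60 + 42.2/3600 = 46 + 0.233333 + 0.011722 = 46.245056
  hemisphere S, so the sign is −
  Longitude: 132 + 54/60 + 46.4/3600 = 132.912889
  W → negative
Point 3:
  Lat: 74° + 40/60 + 23/3600 = 74 + 0.666667 + 0.006389 = 74.673056
  S → negative
  λ: 0° + 38/60 + 7.5/3600 = 0 + 0.633333 + 0.002083 = 0.635417
  E → positive
Point 4:
  Latitude: 26′ + 33″ = 26.55000′; 58 + 26.55000/60 = 58.442500
  N ⇒ keep positive
  Longitude: 27 + 57/60 + 38.42/3600 = 27.960672
  W → negative
Point 5:
  Latitude: 13 + 0.646/60 = 13.010767
  N ⇒ keep positive
  λ: 33.082′ = 0.551367°; total 135.551367
  E → positive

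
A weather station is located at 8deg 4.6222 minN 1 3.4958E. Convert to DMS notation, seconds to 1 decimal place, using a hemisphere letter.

φ: 4.62220′ → 4′ and 0.62220 × 60 = 37.332″
Longitude: fractional minutes 0.49580 × 60 = 29.748″

8°04′37.3″ N, 1°03′29.7″ E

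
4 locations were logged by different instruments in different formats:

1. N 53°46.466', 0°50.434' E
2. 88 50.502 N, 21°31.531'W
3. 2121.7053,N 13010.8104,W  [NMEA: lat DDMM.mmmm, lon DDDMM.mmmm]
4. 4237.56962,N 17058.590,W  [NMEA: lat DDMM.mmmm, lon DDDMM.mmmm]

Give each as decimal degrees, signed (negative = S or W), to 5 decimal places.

1. 53.77443, 0.84057
2. 88.84170, -21.52552
3. 21.36176, -130.18017
4. 42.62616, -170.97650

Point 1:
  φ: 46.466′ = 0.774433°; total 53.774433
  N → positive
  Longitude: 0 + 50.434/60 = 0.840567
  E ⇒ keep positive
Point 2:
  φ: 88 + 50.502/60 = 88.841700
  N → positive
  Longitude: 31.531′ = 0.525517°; total 21.525517
  W ⇒ negate
Point 3:
  Latitude: degrees = first 2 digits = 21, minutes = 21.7053; 21 + 21.7053/60 = 21.361755
  N ⇒ keep positive
  λ: split at 3 digits → 130° and 10.8104′; 130 + 10.8104/60 = 130.180173
  hemisphere W, so the sign is −
Point 4:
  φ: split at 2 digits → 42° and 37.56962′; 42 + 37.56962/60 = 42.626160
  N → positive
  λ: split at 3 digits → 170° and 58.59′; 170 + 58.59/60 = 170.976500
  W ⇒ negate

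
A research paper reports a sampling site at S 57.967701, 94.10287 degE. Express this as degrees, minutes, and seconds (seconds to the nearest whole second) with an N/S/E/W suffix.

φ: whole degrees 57; 58.06206′ → 58′ and 3.72″
Lon: whole degrees 94; 6.17220′ → 6′ and 10.33″

57°58′4″ S, 94°06′10″ E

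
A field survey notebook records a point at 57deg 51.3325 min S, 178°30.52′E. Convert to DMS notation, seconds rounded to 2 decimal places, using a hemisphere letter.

57°51′19.95″ S, 178°30′31.20″ E

φ: 51.33250′ → 51′ and 0.33250 × 60 = 19.9500″
Lon: fractional minutes 0.52000 × 60 = 31.2000″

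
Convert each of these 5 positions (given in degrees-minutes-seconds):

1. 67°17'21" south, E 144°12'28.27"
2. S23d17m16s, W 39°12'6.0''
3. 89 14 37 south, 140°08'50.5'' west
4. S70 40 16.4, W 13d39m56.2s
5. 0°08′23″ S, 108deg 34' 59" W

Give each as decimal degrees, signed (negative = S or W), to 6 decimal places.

Point 1:
  Lat: 67° + 17/60 + 21/3600 = 67 + 0.283333 + 0.005833 = 67.2891667
  S → negative
  Longitude: 12′ + 28.27″ = 12.47117′; 144 + 12.47117/60 = 144.2078528
  E ⇒ keep positive
Point 2:
  φ: 23 + 17/60 + 16/3600 = 23.2877778
  hemisphere S, so the sign is −
  Longitude: 39° + 12/60 + 6/3600 = 39 + 0.200000 + 0.001667 = 39.2016667
  W → negative
Point 3:
  φ: 89 + 14/60 + 37/3600 = 89.2436111
  S → negative
  Lon: 8′ + 50.5″ = 8.84167′; 140 + 8.84167/60 = 140.1473611
  W ⇒ negate
Point 4:
  φ: 70° + 40/60 + 16.4/3600 = 70 + 0.666667 + 0.004556 = 70.6712222
  S → negative
  Lon: 13° + 39/60 + 56.2/3600 = 13 + 0.650000 + 0.015611 = 13.6656111
  W ⇒ negate
Point 5:
  Latitude: 0 + 8/60 + 23/3600 = 0.1397222
  S ⇒ negate
  Longitude: 108° + 34/60 + 59/3600 = 108 + 0.566667 + 0.016389 = 108.5830556
  hemisphere W, so the sign is −

1. -67.289167, 144.207853
2. -23.287778, -39.201667
3. -89.243611, -140.147361
4. -70.671222, -13.665611
5. -0.139722, -108.583056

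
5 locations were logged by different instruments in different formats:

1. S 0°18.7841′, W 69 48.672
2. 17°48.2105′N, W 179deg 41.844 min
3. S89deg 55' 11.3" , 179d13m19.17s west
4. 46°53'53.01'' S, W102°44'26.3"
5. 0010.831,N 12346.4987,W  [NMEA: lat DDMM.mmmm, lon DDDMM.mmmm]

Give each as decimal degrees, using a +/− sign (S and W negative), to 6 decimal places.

1. -0.313068, -69.811200
2. 17.803508, -179.697400
3. -89.919806, -179.221992
4. -46.898058, -102.740639
5. 0.180517, -123.774978

Point 1:
  Lat: 18.7841′ = 0.313068°; total 0.3130683
  S → negative
  Lon: 69 + 48.672/60 = 69.8112000
  hemisphere W, so the sign is −
Point 2:
  φ: 48.2105′ = 0.803508°; total 17.8035083
  N ⇒ keep positive
  Longitude: 179 + 41.844/60 = 179.6974000
  W → negative
Point 3:
  Lat: 89 + 55/60 + 11.3/3600 = 89.9198056
  S ⇒ negate
  λ: 179 + 13/60 + 19.17/3600 = 179.2219917
  W ⇒ negate
Point 4:
  Lat: 46° + 53/60 + 53.01/3600 = 46 + 0.883333 + 0.014725 = 46.8980583
  S → negative
  Lon: 102° + 44/60 + 26.3/3600 = 102 + 0.733333 + 0.007306 = 102.7406389
  W → negative
Point 5:
  Lat: degrees = first 2 digits = 0, minutes = 10.831; 0 + 10.831/60 = 0.1805167
  N → positive
  Lon: split at 3 digits → 123° and 46.4987′; 123 + 46.4987/60 = 123.7749783
  W ⇒ negate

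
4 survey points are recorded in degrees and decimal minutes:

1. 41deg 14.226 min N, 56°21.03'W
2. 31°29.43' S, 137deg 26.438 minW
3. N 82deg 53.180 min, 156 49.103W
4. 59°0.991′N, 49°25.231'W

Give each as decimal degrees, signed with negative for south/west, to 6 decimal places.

Point 1:
  φ: 41 + 14.226/60 = 41.2371000
  N → positive
  λ: 21.03′ = 0.350500°; total 56.3505000
  W ⇒ negate
Point 2:
  Latitude: 31 + 29.43/60 = 31.4905000
  S ⇒ negate
  λ: 137 + 26.438/60 = 137.4406333
  W ⇒ negate
Point 3:
  φ: 82 + 53.18/60 = 82.8863333
  N → positive
  λ: 156 + 49.103/60 = 156.8183833
  W ⇒ negate
Point 4:
  Lat: 59 + 0.991/60 = 59.0165167
  N → positive
  Longitude: 49 + 25.231/60 = 49.4205167
  W ⇒ negate

1. 41.237100, -56.350500
2. -31.490500, -137.440633
3. 82.886333, -156.818383
4. 59.016517, -49.420517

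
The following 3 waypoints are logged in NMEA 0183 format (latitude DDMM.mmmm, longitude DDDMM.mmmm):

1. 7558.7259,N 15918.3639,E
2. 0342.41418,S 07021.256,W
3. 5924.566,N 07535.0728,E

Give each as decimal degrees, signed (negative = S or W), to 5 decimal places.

1. 75.97877, 159.30607
2. -3.70690, -70.35427
3. 59.40943, 75.58455

Point 1:
  Latitude: split at 2 digits → 75° and 58.7259′; 75 + 58.7259/60 = 75.978765
  N ⇒ keep positive
  Longitude: degrees = first 3 digits = 159, minutes = 18.3639; 159 + 18.3639/60 = 159.306065
  E → positive
Point 2:
  φ: split at 2 digits → 03° and 42.41418′; 3 + 42.41418/60 = 3.706903
  S → negative
  Longitude: degrees = first 3 digits = 70, minutes = 21.256; 70 + 21.256/60 = 70.354267
  hemisphere W, so the sign is −
Point 3:
  Lat: degrees = first 2 digits = 59, minutes = 24.566; 59 + 24.566/60 = 59.409433
  N → positive
  Longitude: degrees = first 3 digits = 75, minutes = 35.0728; 75 + 35.0728/60 = 75.584547
  E ⇒ keep positive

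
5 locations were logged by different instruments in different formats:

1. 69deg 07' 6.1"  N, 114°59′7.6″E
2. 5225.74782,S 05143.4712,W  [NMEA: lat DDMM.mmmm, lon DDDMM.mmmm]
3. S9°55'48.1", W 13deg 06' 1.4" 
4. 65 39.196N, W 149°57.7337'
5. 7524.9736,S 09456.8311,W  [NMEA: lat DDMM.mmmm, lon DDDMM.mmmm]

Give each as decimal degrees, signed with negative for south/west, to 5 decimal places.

1. 69.11836, 114.98544
2. -52.42913, -51.72452
3. -9.93003, -13.10039
4. 65.65327, -149.96223
5. -75.41623, -94.94719

Point 1:
  Latitude: 69° + 7/60 + 6.1/3600 = 69 + 0.116667 + 0.001694 = 69.118361
  N → positive
  Longitude: 114 + 59/60 + 7.6/3600 = 114.985444
  E ⇒ keep positive
Point 2:
  φ: split at 2 digits → 52° and 25.74782′; 52 + 25.74782/60 = 52.429130
  hemisphere S, so the sign is −
  λ: split at 3 digits → 051° and 43.4712′; 51 + 43.4712/60 = 51.724520
  hemisphere W, so the sign is −
Point 3:
  Latitude: 9° + 55/60 + 48.1/3600 = 9 + 0.916667 + 0.013361 = 9.930028
  S → negative
  Lon: 6′ + 1.4″ = 6.02333′; 13 + 6.02333/60 = 13.100389
  W → negative
Point 4:
  Latitude: 39.196′ = 0.653267°; total 65.653267
  N → positive
  λ: 149 + 57.7337/60 = 149.962228
  W → negative
Point 5:
  Lat: degrees = first 2 digits = 75, minutes = 24.9736; 75 + 24.9736/60 = 75.416227
  S → negative
  Lon: split at 3 digits → 094° and 56.8311′; 94 + 56.8311/60 = 94.947185
  W → negative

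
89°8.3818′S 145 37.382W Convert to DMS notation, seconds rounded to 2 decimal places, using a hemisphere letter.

Latitude: fractional minutes 0.38180 × 60 = 22.9080″
λ: 37.38200′ → 37′ and 0.38200 × 60 = 22.9200″

89°08′22.91″ S, 145°37′22.92″ W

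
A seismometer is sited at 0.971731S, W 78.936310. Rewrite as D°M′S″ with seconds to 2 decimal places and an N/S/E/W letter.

φ: 0.971731° → 58.30386′; 0.30386 × 60 = 18.2316″
Lon: whole degrees 78; 56.17860′ → 56′ and 10.7160″

0°58′18.23″ S, 78°56′10.72″ W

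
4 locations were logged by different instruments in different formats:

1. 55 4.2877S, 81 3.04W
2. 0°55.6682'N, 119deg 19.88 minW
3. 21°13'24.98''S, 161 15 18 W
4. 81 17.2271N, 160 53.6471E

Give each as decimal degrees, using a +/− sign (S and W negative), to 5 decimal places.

1. -55.07146, -81.05067
2. 0.92780, -119.33133
3. -21.22361, -161.25500
4. 81.28712, 160.89412

Point 1:
  Lat: 55 + 4.2877/60 = 55.071462
  S → negative
  Longitude: 3.04′ = 0.050667°; total 81.050667
  W → negative
Point 2:
  Latitude: 0 + 55.6682/60 = 0.927803
  N → positive
  Longitude: 119 + 19.88/60 = 119.331333
  W → negative
Point 3:
  φ: 13′ + 24.98″ = 13.41633′; 21 + 13.41633/60 = 21.223606
  S → negative
  Longitude: 15′ + 18″ = 15.30000′; 161 + 15.30000/60 = 161.255000
  W → negative
Point 4:
  Latitude: 17.2271′ = 0.287118°; total 81.287118
  N ⇒ keep positive
  Lon: 53.6471′ = 0.894118°; total 160.894118
  E ⇒ keep positive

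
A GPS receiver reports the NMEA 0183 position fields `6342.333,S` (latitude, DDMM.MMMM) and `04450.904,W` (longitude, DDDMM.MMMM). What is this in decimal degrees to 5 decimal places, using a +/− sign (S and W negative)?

Latitude: split at 2 digits → 63° and 42.333′; 63 + 42.333/60 = 63.705550
S → negative
λ: split at 3 digits → 044° and 50.904′; 44 + 50.904/60 = 44.848400
W → negative

-63.70555, -44.84840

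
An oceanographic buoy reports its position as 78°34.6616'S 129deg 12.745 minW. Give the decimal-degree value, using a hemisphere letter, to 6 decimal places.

Latitude: 34.6616′ = 0.577693°; total 78.5776933
λ: 12.745′ = 0.212417°; total 129.2124167

78.577693° S, 129.212417° W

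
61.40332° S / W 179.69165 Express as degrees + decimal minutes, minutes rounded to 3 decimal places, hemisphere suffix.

φ: minutes = (61.403320 − 61) × 60 = 24.19920
Lon: fractional part 0.691650 → 41.49900 minutes

61° 24.199′ S, 179° 41.499′ W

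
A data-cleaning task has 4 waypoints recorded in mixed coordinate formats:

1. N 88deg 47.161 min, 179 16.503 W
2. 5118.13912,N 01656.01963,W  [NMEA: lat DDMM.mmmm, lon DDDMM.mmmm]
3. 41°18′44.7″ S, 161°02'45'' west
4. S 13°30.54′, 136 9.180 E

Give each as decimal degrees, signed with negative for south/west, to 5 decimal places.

1. 88.78602, -179.27505
2. 51.30232, -16.93366
3. -41.31242, -161.04583
4. -13.50900, 136.15300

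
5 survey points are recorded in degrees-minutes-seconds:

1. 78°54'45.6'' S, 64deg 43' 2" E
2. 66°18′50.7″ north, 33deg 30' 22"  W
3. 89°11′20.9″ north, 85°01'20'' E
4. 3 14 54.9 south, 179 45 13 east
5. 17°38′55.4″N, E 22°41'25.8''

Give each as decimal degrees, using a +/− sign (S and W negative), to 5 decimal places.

Point 1:
  Lat: 54′ + 45.6″ = 54.76000′; 78 + 54.76000/60 = 78.912667
  hemisphere S, so the sign is −
  λ: 64 + 43/60 + 2/3600 = 64.717222
  E ⇒ keep positive
Point 2:
  φ: 18′ + 50.7″ = 18.84500′; 66 + 18.84500/60 = 66.314083
  N → positive
  λ: 33 + 30/60 + 22/3600 = 33.506111
  W ⇒ negate
Point 3:
  Lat: 11′ + 20.9″ = 11.34833′; 89 + 11.34833/60 = 89.189139
  N → positive
  λ: 1′ + 20″ = 1.33333′; 85 + 1.33333/60 = 85.022222
  E ⇒ keep positive
Point 4:
  φ: 3° + 14/60 + 54.9/3600 = 3 + 0.233333 + 0.015250 = 3.248583
  S → negative
  λ: 45′ + 13″ = 45.21667′; 179 + 45.21667/60 = 179.753611
  E ⇒ keep positive
Point 5:
  Lat: 17 + 38/60 + 55.4/3600 = 17.648722
  N ⇒ keep positive
  Lon: 22 + 41/60 + 25.8/3600 = 22.690500
  E → positive

1. -78.91267, 64.71722
2. 66.31408, -33.50611
3. 89.18914, 85.02222
4. -3.24858, 179.75361
5. 17.64872, 22.69050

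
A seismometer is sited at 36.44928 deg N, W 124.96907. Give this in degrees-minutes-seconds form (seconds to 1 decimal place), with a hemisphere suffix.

36°26′57.4″ N, 124°58′8.7″ W

Lat: 0.449280 × 60 = 26.95680′ → 26′, remainder × 60 = 57.408″
Longitude: 0.969070 × 60 = 58.14420′ → 58′, remainder × 60 = 8.652″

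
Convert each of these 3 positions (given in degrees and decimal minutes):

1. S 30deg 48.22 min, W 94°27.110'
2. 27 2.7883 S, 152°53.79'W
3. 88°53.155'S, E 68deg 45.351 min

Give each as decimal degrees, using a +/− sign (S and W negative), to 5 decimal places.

1. -30.80367, -94.45183
2. -27.04647, -152.89650
3. -88.88592, 68.75585

Point 1:
  φ: 48.22′ = 0.803667°; total 30.803667
  S → negative
  Longitude: 94 + 27.11/60 = 94.451833
  W ⇒ negate
Point 2:
  φ: 2.7883′ = 0.046472°; total 27.046472
  S ⇒ negate
  Lon: 152 + 53.79/60 = 152.896500
  W → negative
Point 3:
  φ: 53.155′ = 0.885917°; total 88.885917
  S → negative
  λ: 68 + 45.351/60 = 68.755850
  E ⇒ keep positive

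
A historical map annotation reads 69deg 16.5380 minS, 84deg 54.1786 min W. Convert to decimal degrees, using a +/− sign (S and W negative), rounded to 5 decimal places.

-69.27563, -84.90298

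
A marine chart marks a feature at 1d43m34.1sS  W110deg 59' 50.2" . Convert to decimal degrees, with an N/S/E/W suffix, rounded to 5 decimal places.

1.72614° S, 110.99728° W

Latitude: 1° + 43/60 + 34.1/3600 = 1 + 0.716667 + 0.009472 = 1.726139
Lon: 110 + 59/60 + 50.2/3600 = 110.997278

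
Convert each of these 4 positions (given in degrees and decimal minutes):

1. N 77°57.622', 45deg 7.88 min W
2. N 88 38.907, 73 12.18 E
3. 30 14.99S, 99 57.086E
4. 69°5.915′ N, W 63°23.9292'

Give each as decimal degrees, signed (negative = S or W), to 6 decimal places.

Point 1:
  Latitude: 57.622′ = 0.960367°; total 77.9603667
  N ⇒ keep positive
  Longitude: 7.88′ = 0.131333°; total 45.1313333
  hemisphere W, so the sign is −
Point 2:
  Latitude: 38.907′ = 0.648450°; total 88.6484500
  N → positive
  Lon: 12.18′ = 0.203000°; total 73.2030000
  E → positive
Point 3:
  φ: 30 + 14.99/60 = 30.2498333
  hemisphere S, so the sign is −
  Lon: 99 + 57.086/60 = 99.9514333
  E → positive
Point 4:
  Lat: 69 + 5.915/60 = 69.0985833
  N ⇒ keep positive
  Longitude: 23.9292′ = 0.398820°; total 63.3988200
  hemisphere W, so the sign is −

1. 77.960367, -45.131333
2. 88.648450, 73.203000
3. -30.249833, 99.951433
4. 69.098583, -63.398820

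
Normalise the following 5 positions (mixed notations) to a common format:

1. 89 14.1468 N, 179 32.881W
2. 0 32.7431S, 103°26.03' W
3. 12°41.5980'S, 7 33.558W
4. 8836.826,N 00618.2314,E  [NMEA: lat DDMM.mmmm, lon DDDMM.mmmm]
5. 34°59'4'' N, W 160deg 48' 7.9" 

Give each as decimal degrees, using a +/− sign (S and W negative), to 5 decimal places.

Point 1:
  Lat: 14.1468′ = 0.235780°; total 89.235780
  N → positive
  Lon: 32.881′ = 0.548017°; total 179.548017
  W → negative
Point 2:
  Latitude: 32.7431′ = 0.545718°; total 0.545718
  hemisphere S, so the sign is −
  Longitude: 26.03′ = 0.433833°; total 103.433833
  W ⇒ negate
Point 3:
  Latitude: 12 + 41.598/60 = 12.693300
  S ⇒ negate
  Longitude: 7 + 33.558/60 = 7.559300
  W → negative
Point 4:
  Lat: split at 2 digits → 88° and 36.826′; 88 + 36.826/60 = 88.613767
  N ⇒ keep positive
  λ: split at 3 digits → 006° and 18.2314′; 6 + 18.2314/60 = 6.303857
  E ⇒ keep positive
Point 5:
  Lat: 34 + 59/60 + 4/3600 = 34.984444
  N → positive
  Lon: 48′ + 7.9″ = 48.13167′; 160 + 48.13167/60 = 160.802194
  W → negative

1. 89.23578, -179.54802
2. -0.54572, -103.43383
3. -12.69330, -7.55930
4. 88.61377, 6.30386
5. 34.98444, -160.80219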